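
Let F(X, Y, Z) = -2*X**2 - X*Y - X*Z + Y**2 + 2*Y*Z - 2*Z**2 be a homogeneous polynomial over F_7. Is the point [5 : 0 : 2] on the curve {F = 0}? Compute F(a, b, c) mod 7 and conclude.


F(5,0,2) ≡ 2 (mod 7); P is NOT on the curve.

Evaluate F(5, 0, 2) term-by-term (mod 7).
  -2*X**2 ↦ -2·25·1·1 = -50
  -X*Y ↦ -1·5·0·1 = 0
  -X*Z ↦ -1·5·1·2 = -10
  Y**2 ↦ 1·1·0·1 = 0
  2*Y*Z ↦ 2·1·0·2 = 0
  -2*Z**2 ↦ -2·1·1·4 = -8
Sum: F(5, 0, 2) = (-50) + (0) + (-10) + (0) + (0) + (-8) = -68.
Reducing mod 7: -68 ≡ 2 (mod 7).
Since F(a, b, c) ≡ 2 ≠ 0 (mod 7), P does NOT lie on the curve.


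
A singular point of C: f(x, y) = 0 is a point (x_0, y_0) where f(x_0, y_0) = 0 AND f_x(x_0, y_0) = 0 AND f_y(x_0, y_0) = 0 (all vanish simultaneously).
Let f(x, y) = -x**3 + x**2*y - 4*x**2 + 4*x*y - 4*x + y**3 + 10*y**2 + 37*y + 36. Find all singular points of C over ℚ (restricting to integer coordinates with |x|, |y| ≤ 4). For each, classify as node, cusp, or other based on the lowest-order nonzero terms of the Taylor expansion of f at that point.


Singular points: {(-2, -3)}; classification: node.

Compute partial derivatives:
  f_x = -3*x**2 + 2*x*y - 8*x + 4*y - 4.
  f_y = x**2 + 4*x + 3*y**2 + 20*y + 37.
Scan x_0 ∈ {−4, ..., 4}. For each x_0, f_y(x_0, y) is a polynomial in y; find its integer roots y ∈ {−4, ..., 4}, then test f_x and f at those candidates.
  x = -4: f_y(-4, y) = 3*y**2 + 20*y + 37; no integer root y with |y| ≤ 4.
  x = -3: f_y(-3, y) = 3*y**2 + 20*y + 34; no integer root y with |y| ≤ 4.
  x = -2: f_y(-2, y) = 3*y**2 + 20*y + 33; vanishes at y ∈ {-3}. (-2, -3): f_x = 0, f = 0 — SINGULAR.
  x = -1: f_y(-1, y) = 3*y**2 + 20*y + 34; no integer root y with |y| ≤ 4.
  x = 0: f_y(0, y) = 3*y**2 + 20*y + 37; no integer root y with |y| ≤ 4.
  x = 1: f_y(1, y) = 3*y**2 + 20*y + 42; no integer root y with |y| ≤ 4.
  x = 2: f_y(2, y) = 3*y**2 + 20*y + 49; no integer root y with |y| ≤ 4.
  x = 3: f_y(3, y) = 3*y**2 + 20*y + 58; no integer root y with |y| ≤ 4.
  x = 4: f_y(4, y) = 3*y**2 + 20*y + 69; no integer root y with |y| ≤ 4.
Only singular point on the grid: (-2, -3).
Classify: substitute x = -2 + u, y = -3 + v and expand: f = -u**3 + u**2*v - u**2 + v**3 + v**2.
No constant or linear terms (consistent with a singular point). Quadratic part: -u**2 + v**2. Cubic part: -u**3 + u**2*v + v**3.
The quadratic part v**2 - u**2 = (v − u)(v + u) splits into two distinct linear factors, so there are two distinct tangent lines y − -3 = ±(x − -2) — this is a node (ordinary double point).
Classification: node.


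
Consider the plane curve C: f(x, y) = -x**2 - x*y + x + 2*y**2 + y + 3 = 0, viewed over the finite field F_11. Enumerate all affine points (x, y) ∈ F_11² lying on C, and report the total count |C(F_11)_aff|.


Affine F_11-points: {(1, 2), (1, 9), (2, 8), (2, 9), (4, 3), (4, 4), (5, 3), (5, 10), (8, 10), (9, 2)}; count = 10.

For each of the 121 pairs (x, y) ∈ F_11², evaluate f(x, y) mod 11. Record the zeros.
  x = 0: [0↦3, 1↦6, 2↦2, 3↦2, 4↦6, 5↦3, 6↦4, 7↦9, 8↦7, 9↦9, 10↦4]  zeros at y ∈ ∅
  x = 1: [0↦3, 1↦5, 2↦0, 3↦10, 4↦2, 5↦9, 6↦9, 7↦2, 8↦10, 9↦0, 10↦5]  zeros at y ∈ {2, 9}
  x = 2: [0↦1, 1↦2, 2↦7, 3↦5, 4↦7, 5↦2, 6↦1, 7↦4, 8↦0, 9↦0, 10↦4]  zeros at y ∈ {8, 9}
  x = 3: [0↦8, 1↦8, 2↦1, 3↦9, 4↦10, 5↦4, 6↦2, 7↦4, 8↦10, 9↦9, 10↦1]  zeros at y ∈ ∅
  x = 4: [0↦2, 1↦1, 2↦4, 3↦0, 4↦0, 5↦4, 6↦1, 7↦2, 8↦7, 9↦5, 10↦7]  zeros at y ∈ {3, 4}
  x = 5: [0↦5, 1↦3, 2↦5, 3↦0, 4↦10, 5↦2, 6↦9, 7↦9, 8↦2, 9↦10, 10↦0]  zeros at y ∈ {3, 10}
  x = 6: [0↦6, 1↦3, 2↦4, 3↦9, 4↦7, 5↦9, 6↦4, 7↦3, 8↦6, 9↦2, 10↦2]  zeros at y ∈ ∅
  x = 7: [0↦5, 1↦1, 2↦1, 3↦5, 4↦2, 5↦3, 6↦8, 7↦6, 8↦8, 9↦3, 10↦2]  zeros at y ∈ ∅
  x = 8: [0↦2, 1↦8, 2↦7, 3↦10, 4↦6, 5↦6, 6↦10, 7↦7, 8↦8, 9↦2, 10↦0]  zeros at y ∈ {10}
  x = 9: [0↦8, 1↦2, 2↦0, 3↦2, 4↦8, 5↦7, 6↦10, 7↦6, 8↦6, 9↦10, 10↦7]  zeros at y ∈ {2}
  x = 10: [0↦1, 1↦5, 2↦2, 3↦3, 4↦8, 5↦6, 6↦8, 7↦3, 8↦2, 9↦5, 10↦1]  zeros at y ∈ ∅
Collecting zeros: affine points = {(1, 2), (1, 9), (2, 8), (2, 9), (4, 3), (4, 4), (5, 3), (5, 10), (8, 10), (9, 2)}.
Total count |C(F_11)_aff| = 10.


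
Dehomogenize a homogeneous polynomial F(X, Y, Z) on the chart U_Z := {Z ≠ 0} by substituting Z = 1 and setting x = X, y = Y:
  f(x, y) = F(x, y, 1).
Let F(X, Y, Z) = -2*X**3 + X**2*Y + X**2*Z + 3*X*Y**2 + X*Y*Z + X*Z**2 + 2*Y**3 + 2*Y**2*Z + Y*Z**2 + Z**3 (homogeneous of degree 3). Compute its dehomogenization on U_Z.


f(x, y) = -2*x**3 + x**2*y + x**2 + 3*x*y**2 + x*y + x + 2*y**3 + 2*y**2 + y + 1

On U_Z we set Z = 1. Each monomial c·X^i·Y^j·Z^k in F becomes c·x^i·y^j·1^k = c·x^i·y^j.
Substituting Z = 1: F(X, Y, 1) = -2*x**3 + x**2*y + x**2 + 3*x*y**2 + x*y + x + 2*y**3 + 2*y**2 + y + 1.
Note: deg(f) ≤ deg(F) = 3; strict inequality happens when F is divisible by Z (lost terms).


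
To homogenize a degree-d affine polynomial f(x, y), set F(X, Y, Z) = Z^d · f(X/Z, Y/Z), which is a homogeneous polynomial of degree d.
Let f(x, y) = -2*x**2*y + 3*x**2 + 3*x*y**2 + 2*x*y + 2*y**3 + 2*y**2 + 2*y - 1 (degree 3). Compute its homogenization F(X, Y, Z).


F(X, Y, Z) = -2*X**2*Y + 3*X**2*Z + 3*X*Y**2 + 2*X*Y*Z + 2*Y**3 + 2*Y**2*Z + 2*Y*Z**2 - Z**3

deg(f) = 3.
Substitute x = X/Z, y = Y/Z into f, then multiply by Z^3.
  monomial -2·x^2·y^1 ↦ -2·X^2·Y^1·Z^0.
  monomial 3·x^2·y^0 ↦ 3·X^2·Y^0·Z^1.
  monomial 3·x^1·y^2 ↦ 3·X^1·Y^2·Z^0.
  monomial 2·x^1·y^1 ↦ 2·X^1·Y^1·Z^1.
  monomial 2·x^0·y^3 ↦ 2·X^0·Y^3·Z^0.
  monomial 2·x^0·y^2 ↦ 2·X^0·Y^2·Z^1.
  monomial 2·x^0·y^1 ↦ 2·X^0·Y^1·Z^2.
  monomial -1·x^0·y^0 ↦ -1·X^0·Y^0·Z^3.
Collecting: F(X, Y, Z) = -2*X**2*Y + 3*X**2*Z + 3*X*Y**2 + 2*X*Y*Z + 2*Y**3 + 2*Y**2*Z + 2*Y*Z**2 - Z**3.


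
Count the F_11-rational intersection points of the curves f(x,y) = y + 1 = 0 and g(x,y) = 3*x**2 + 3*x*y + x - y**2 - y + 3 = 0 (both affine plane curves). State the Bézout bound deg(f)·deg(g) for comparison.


Common zeros: {(2, 10), (6, 10)}; count = 2; Bézout bound = 2.

deg(f) = 1, deg(g) = 2, so Bézout bound = 2.
Scan x ∈ F_11. For each x, list the y ∈ F_11 with f(x, y) ≡ 0 and those with g(x, y) ≡ 0 (mod 11); the common zeros in that column are the intersection.
  x = 0: f ≡ 0 at y ∈ {10}; g ≡ 0 at y ∈ ∅; common: ∅.
  x = 1: f ≡ 0 at y ∈ {10}; g ≡ 0 at y ∈ ∅; common: ∅.
  x = 2: f ≡ 0 at y ∈ {10}; g ≡ 0 at y ∈ {6, 10}; common: {10}.
  x = 3: f ≡ 0 at y ∈ {10}; g ≡ 0 at y ∈ {0, 8}; common: ∅.
  x = 4: f ≡ 0 at y ∈ {10}; g ≡ 0 at y ∈ {0}; common: ∅.
  x = 5: f ≡ 0 at y ∈ {10}; g ≡ 0 at y ∈ {7}; common: ∅.
  x = 6: f ≡ 0 at y ∈ {10}; g ≡ 0 at y ∈ {7, 10}; common: {10}.
  x = 7: f ≡ 0 at y ∈ {10}; g ≡ 0 at y ∈ {1, 8}; common: ∅.
  x = 8: f ≡ 0 at y ∈ {10}; g ≡ 0 at y ∈ ∅; common: ∅.
  x = 9: f ≡ 0 at y ∈ {10}; g ≡ 0 at y ∈ ∅; common: ∅.
  x = 10: f ≡ 0 at y ∈ {10}; g ≡ 0 at y ∈ {1, 6}; common: ∅.
Collecting: common zeros = {(2, 10), (6, 10)}, so the count is 2.
Comparison with the Bézout bound: 2 ≤ 2 = deg(f)·deg(g), as expected for curves with no common component (the bound is attained).


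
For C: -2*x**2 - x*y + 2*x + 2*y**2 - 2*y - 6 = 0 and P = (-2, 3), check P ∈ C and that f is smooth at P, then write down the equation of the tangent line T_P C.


Tangent line at P: 7*x + 12*y - 22 = 0.

Step 1: f(-2, 3) = 0, so P lies on C.
Step 2: partial derivatives
  f_x(x, y) = -4*x - y + 2, f_y(x, y) = -x + 4*y - 2.
  f_x(P) = 7, f_y(P) = 12 (gradient nonzero, so P is smooth).
Step 3: tangent line at P: 7·(x − -2) + 12·(y − 3) = 0.
Expanding: 7*x + 12*y - 22 = 0.


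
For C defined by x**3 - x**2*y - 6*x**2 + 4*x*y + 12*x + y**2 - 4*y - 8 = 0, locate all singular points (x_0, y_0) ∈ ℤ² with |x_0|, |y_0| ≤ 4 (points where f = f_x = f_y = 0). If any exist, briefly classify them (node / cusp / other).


Singular points: {(2, 0)}; classification: cusp.

Compute partial derivatives:
  f_x = 3*x**2 - 2*x*y - 12*x + 4*y + 12.
  f_y = -x**2 + 4*x + 2*y - 4.
Scan x_0 ∈ {−4, ..., 4}. For each x_0, f_y(x_0, y) is a polynomial in y; find its integer roots y ∈ {−4, ..., 4}, then test f_x and f at those candidates.
  x = -4: f_y(-4, y) = 2*y - 36; no integer root y with |y| ≤ 4.
  x = -3: f_y(-3, y) = 2*y - 25; no integer root y with |y| ≤ 4.
  x = -2: f_y(-2, y) = 2*y - 16; no integer root y with |y| ≤ 4.
  x = -1: f_y(-1, y) = 2*y - 9; no integer root y with |y| ≤ 4.
  x = 0: f_y(0, y) = 2*y - 4; vanishes at y ∈ {2}. (0, 2): f_x = 20 ≠ 0.
  x = 1: f_y(1, y) = 2*y - 1; no integer root y with |y| ≤ 4.
  x = 2: f_y(2, y) = 2*y; vanishes at y ∈ {0}. (2, 0): f_x = 0, f = 0 — SINGULAR.
  x = 3: f_y(3, y) = 2*y - 1; no integer root y with |y| ≤ 4.
  x = 4: f_y(4, y) = 2*y - 4; vanishes at y ∈ {2}. (4, 2): f_x = 4 ≠ 0.
Only singular point on the grid: (2, 0).
Classify: substitute x = 2 + u, y = 0 + v and expand: f = u**3 - u**2*v + v**2.
No constant or linear terms (consistent with a singular point). Quadratic part: v**2. Cubic part: u**3 - u**2*v.
The quadratic part v**2 is a perfect square, so there is a single (double) tangent line v = 0, i.e. y = 0. Restricting the cubic part to that line (v = 0) leaves u**3 ≠ 0, so f is not divisible by v and the branch is v² ≈ -u**3 to lowest order — this is a cusp.
Classification: cusp.


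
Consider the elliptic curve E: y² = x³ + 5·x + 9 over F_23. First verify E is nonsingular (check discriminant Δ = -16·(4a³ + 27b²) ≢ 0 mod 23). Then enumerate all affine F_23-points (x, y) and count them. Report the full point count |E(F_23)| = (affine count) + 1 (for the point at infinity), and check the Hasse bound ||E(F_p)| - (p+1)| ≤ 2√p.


Affine points = {(0, 3), (0, 20), (2, 2), (2, 21), (4, 1), (4, 22), (6, 5), (6, 18), (8, 3), (8, 20), (9, 1), (9, 22), (10, 1), (10, 22), (12, 7), (12, 16), (15, 3), (15, 20), (17, 4), (17, 19), (20, 6), (20, 17), (22, 7), (22, 16)}; affine count = 24; |E(F_23)| = 25.

Discriminant check: Δ ∝ 4a³ + 27b² = 4·5³ + 27·9² = 4·125 + 27·81 ≡ 19 (mod 23). Nonzero ⇒ E is nonsingular.
For each x ∈ F_23, compute rhs = x³ + 5·x + 9 mod 23, then count y ∈ F_23 with y² ≡ rhs.
  x = 0: rhs = 9, matching y values: 3, 20 (2 points).
  x = 1: rhs = 15, matching y values: none (0 points).
  x = 2: rhs = 4, matching y values: 2, 21 (2 points).
  x = 3: rhs = 5, matching y values: none (0 points).
  x = 4: rhs = 1, matching y values: 1, 22 (2 points).
  x = 5: rhs = 21, matching y values: none (0 points).
  x = 6: rhs = 2, matching y values: 5, 18 (2 points).
  x = 7: rhs = 19, matching y values: none (0 points).
  x = 8: rhs = 9, matching y values: 3, 20 (2 points).
  x = 9: rhs = 1, matching y values: 1, 22 (2 points).
  x = 10: rhs = 1, matching y values: 1, 22 (2 points).
  x = 11: rhs = 15, matching y values: none (0 points).
  x = 12: rhs = 3, matching y values: 7, 16 (2 points).
  x = 13: rhs = 17, matching y values: none (0 points).
  x = 14: rhs = 17, matching y values: none (0 points).
  x = 15: rhs = 9, matching y values: 3, 20 (2 points).
  x = 16: rhs = 22, matching y values: none (0 points).
  x = 17: rhs = 16, matching y values: 4, 19 (2 points).
  x = 18: rhs = 20, matching y values: none (0 points).
  x = 19: rhs = 17, matching y values: none (0 points).
  x = 20: rhs = 13, matching y values: 6, 17 (2 points).
  x = 21: rhs = 14, matching y values: none (0 points).
  x = 22: rhs = 3, matching y values: 7, 16 (2 points).
Total affine count: 24.
Full point count |E(F_23)| = 24 + 1 = 25.
Hasse bound: |25 − (23+1)| = |1| = 1 ≤ 2√23 ≈ 9.5917 ✓.


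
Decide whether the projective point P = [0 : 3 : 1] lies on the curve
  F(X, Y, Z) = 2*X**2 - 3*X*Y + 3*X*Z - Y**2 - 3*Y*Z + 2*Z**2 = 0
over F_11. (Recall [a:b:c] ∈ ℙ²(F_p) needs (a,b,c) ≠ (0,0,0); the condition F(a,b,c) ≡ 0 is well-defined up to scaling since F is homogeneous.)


F(0,3,1) ≡ 6 (mod 11); P is NOT on the curve.

Evaluate F(0, 3, 1) term-by-term (mod 11).
  2*X**2 ↦ 2·0·1·1 = 0
  -3*X*Y ↦ -3·0·3·1 = 0
  3*X*Z ↦ 3·0·1·1 = 0
  -Y**2 ↦ -1·1·9·1 = -9
  -3*Y*Z ↦ -3·1·3·1 = -9
  2*Z**2 ↦ 2·1·1·1 = 2
Sum: F(0, 3, 1) = (0) + (0) + (0) + (-9) + (-9) + (2) = -16.
Reducing mod 11: -16 ≡ 6 (mod 11).
Since F(a, b, c) ≡ 6 ≠ 0 (mod 11), P does NOT lie on the curve.


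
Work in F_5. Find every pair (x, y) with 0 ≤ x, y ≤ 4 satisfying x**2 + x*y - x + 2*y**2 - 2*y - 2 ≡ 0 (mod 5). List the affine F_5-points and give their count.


Affine F_5-points: {(0, 3), (2, 0), (3, 3), (3, 4), (4, 0), (4, 4)}; count = 6.

For each of the 25 pairs (x, y) ∈ F_5², evaluate f(x, y) mod 5. Record the zeros.
  x = 0: [0↦3, 1↦3, 2↦2, 3↦0, 4↦2]  zeros at y ∈ {3}
  x = 1: [0↦3, 1↦4, 2↦4, 3↦3, 4↦1]  zeros at y ∈ ∅
  x = 2: [0↦0, 1↦2, 2↦3, 3↦3, 4↦2]  zeros at y ∈ {0}
  x = 3: [0↦4, 1↦2, 2↦4, 3↦0, 4↦0]  zeros at y ∈ {3, 4}
  x = 4: [0↦0, 1↦4, 2↦2, 3↦4, 4↦0]  zeros at y ∈ {0, 4}
Collecting zeros: affine points = {(0, 3), (2, 0), (3, 3), (3, 4), (4, 0), (4, 4)}.
Total count |C(F_5)_aff| = 6.


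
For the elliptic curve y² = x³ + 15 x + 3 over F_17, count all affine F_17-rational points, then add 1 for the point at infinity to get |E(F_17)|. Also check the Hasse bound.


Affine points = {(1, 6), (1, 11), (4, 5), (4, 12), (5, 4), (5, 13), (7, 3), (7, 14), (9, 0), (13, 7), (13, 10), (14, 4), (14, 13), (15, 4), (15, 13), (16, 2), (16, 15)}; affine count = 17; |E(F_17)| = 18.

Discriminant check: Δ ∝ 4a³ + 27b² = 4·15³ + 27·3² = 4·3375 + 27·9 ≡ 7 (mod 17). Nonzero ⇒ E is nonsingular.
For each x ∈ F_17, compute rhs = x³ + 15·x + 3 mod 17, then count y ∈ F_17 with y² ≡ rhs.
  x = 0: rhs = 3, matching y values: none (0 points).
  x = 1: rhs = 2, matching y values: 6, 11 (2 points).
  x = 2: rhs = 7, matching y values: none (0 points).
  x = 3: rhs = 7, matching y values: none (0 points).
  x = 4: rhs = 8, matching y values: 5, 12 (2 points).
  x = 5: rhs = 16, matching y values: 4, 13 (2 points).
  x = 6: rhs = 3, matching y values: none (0 points).
  x = 7: rhs = 9, matching y values: 3, 14 (2 points).
  x = 8: rhs = 6, matching y values: none (0 points).
  x = 9: rhs = 0, matching y values: 0 (1 points).
  x = 10: rhs = 14, matching y values: none (0 points).
  x = 11: rhs = 3, matching y values: none (0 points).
  x = 12: rhs = 7, matching y values: none (0 points).
  x = 13: rhs = 15, matching y values: 7, 10 (2 points).
  x = 14: rhs = 16, matching y values: 4, 13 (2 points).
  x = 15: rhs = 16, matching y values: 4, 13 (2 points).
  x = 16: rhs = 4, matching y values: 2, 15 (2 points).
Total affine count: 17.
Full point count |E(F_17)| = 17 + 1 = 18.
Hasse bound: |18 − (17+1)| = |0| = 0 ≤ 2√17 ≈ 8.2462 ✓.


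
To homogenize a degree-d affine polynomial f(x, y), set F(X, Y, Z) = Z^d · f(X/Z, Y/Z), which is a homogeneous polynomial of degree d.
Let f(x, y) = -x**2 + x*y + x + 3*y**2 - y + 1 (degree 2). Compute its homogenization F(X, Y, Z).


F(X, Y, Z) = -X**2 + X*Y + X*Z + 3*Y**2 - Y*Z + Z**2

deg(f) = 2.
Substitute x = X/Z, y = Y/Z into f, then multiply by Z^2.
  monomial -1·x^2·y^0 ↦ -1·X^2·Y^0·Z^0.
  monomial 1·x^1·y^1 ↦ 1·X^1·Y^1·Z^0.
  monomial 1·x^1·y^0 ↦ 1·X^1·Y^0·Z^1.
  monomial 3·x^0·y^2 ↦ 3·X^0·Y^2·Z^0.
  monomial -1·x^0·y^1 ↦ -1·X^0·Y^1·Z^1.
  monomial 1·x^0·y^0 ↦ 1·X^0·Y^0·Z^2.
Collecting: F(X, Y, Z) = -X**2 + X*Y + X*Z + 3*Y**2 - Y*Z + Z**2.


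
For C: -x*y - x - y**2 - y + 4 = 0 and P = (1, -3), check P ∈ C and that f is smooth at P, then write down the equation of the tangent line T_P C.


Tangent line at P: 2*x + 4*y + 10 = 0.

Step 1: f(1, -3) = 0, so P lies on C.
Step 2: partial derivatives
  f_x(x, y) = -y - 1, f_y(x, y) = -x - 2*y - 1.
  f_x(P) = 2, f_y(P) = 4 (gradient nonzero, so P is smooth).
Step 3: tangent line at P: 2·(x − 1) + 4·(y − -3) = 0.
Expanding: 2*x + 4*y + 10 = 0.


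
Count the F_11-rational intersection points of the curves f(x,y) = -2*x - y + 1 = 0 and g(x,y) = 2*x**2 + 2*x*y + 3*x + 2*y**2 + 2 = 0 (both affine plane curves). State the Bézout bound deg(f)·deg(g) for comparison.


Common zeros: {(2, 8), (4, 4)}; count = 2; Bézout bound = 2.

deg(f) = 1, deg(g) = 2, so Bézout bound = 2.
Scan x ∈ F_11. For each x, list the y ∈ F_11 with f(x, y) ≡ 0 and those with g(x, y) ≡ 0 (mod 11); the common zeros in that column are the intersection.
  x = 0: f ≡ 0 at y ∈ {1}; g ≡ 0 at y ∈ ∅; common: ∅.
  x = 1: f ≡ 0 at y ∈ {10}; g ≡ 0 at y ∈ {1, 9}; common: ∅.
  x = 2: f ≡ 0 at y ∈ {8}; g ≡ 0 at y ∈ {1, 8}; common: {8}.
  x = 3: f ≡ 0 at y ∈ {6}; g ≡ 0 at y ∈ ∅; common: ∅.
  x = 4: f ≡ 0 at y ∈ {4}; g ≡ 0 at y ∈ {3, 4}; common: {4}.
  x = 5: f ≡ 0 at y ∈ {2}; g ≡ 0 at y ∈ {8, 9}; common: ∅.
  x = 6: f ≡ 0 at y ∈ {0}; g ≡ 0 at y ∈ ∅; common: ∅.
  x = 7: f ≡ 0 at y ∈ {9}; g ≡ 0 at y ∈ {0, 4}; common: ∅.
  x = 8: f ≡ 0 at y ∈ {7}; g ≡ 0 at y ∈ {0, 3}; common: ∅.
  x = 9: f ≡ 0 at y ∈ {5}; g ≡ 0 at y ∈ ∅; common: ∅.
  x = 10: f ≡ 0 at y ∈ {3}; g ≡ 0 at y ∈ ∅; common: ∅.
Collecting: common zeros = {(2, 8), (4, 4)}, so the count is 2.
Comparison with the Bézout bound: 2 ≤ 2 = deg(f)·deg(g), as expected for curves with no common component (the bound is attained).


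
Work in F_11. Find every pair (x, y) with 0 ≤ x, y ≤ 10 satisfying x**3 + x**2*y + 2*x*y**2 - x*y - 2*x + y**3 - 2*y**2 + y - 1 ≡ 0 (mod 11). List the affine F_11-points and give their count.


Affine F_11-points: {(0, 3), (1, 1), (1, 4), (1, 6), (3, 4), (4, 0), (7, 5), (8, 0), (8, 9), (8, 10), (9, 3), (10, 0), (10, 1), (10, 3)}; count = 14.

For each of the 121 pairs (x, y) ∈ F_11², evaluate f(x, y) mod 11. Record the zeros.
  x = 0: [0↦10, 1↦10, 2↦1, 3↦0, 4↦2, 5↦2, 6↦6, 7↦9, 8↦6, 9↦3, 10↦6]  zeros at y ∈ {3}
  x = 1: [0↦9, 1↦0, 2↦8, 3↦6, 4↦0, 5↦7, 6↦0, 7↦7, 8↦1, 9↦10, 10↦7]  zeros at y ∈ {1, 4, 6}
  x = 2: [0↦3, 1↦9, 2↦3, 3↦2, 4↦1, 5↦6, 6↦1, 7↦3, 8↦7, 9↦8, 10↦1]  zeros at y ∈ ∅
  x = 3: [0↦9, 1↦10, 2↦3, 3↦5, 4↦0, 5↦5, 6↦4, 7↦3, 8↦8, 9↦3, 10↦5]  zeros at y ∈ {4}
  x = 4: [0↦0, 1↦9, 2↦3, 3↦10, 4↦3, 5↦10, 6↦4, 7↦2, 8↦10, 9↦1, 10↦3]  zeros at y ∈ {0}
  x = 5: [0↦4, 1↦1, 2↦9, 3↦1, 4↦5, 5↦5, 6↦7, 7↦6, 8↦8, 9↦8, 10↦1]  zeros at y ∈ ∅
  x = 6: [0↦5, 1↦3, 2↦5, 3↦6, 4↦1, 5↦7, 6↦8, 7↦10, 8↦8, 9↦8, 10↦5]  zeros at y ∈ ∅
  x = 7: [0↦9, 1↦10, 2↦8, 3↦9, 4↦8, 5↦0, 6↦2, 7↦9, 8↦5, 9↦7, 10↦10]  zeros at y ∈ {5}
  x = 8: [0↦0, 1↦6, 2↦2, 3↦5, 4↦10, 5↦1, 6↦6, 7↦9, 8↦5, 9↦0, 10↦0]  zeros at y ∈ {0, 9, 10}
  x = 9: [0↦6, 1↦8, 2↦4, 3↦0, 4↦2, 5↦5, 6↦4, 7↦5, 8↦3, 9↦4, 10↦3]  zeros at y ∈ {3}
  x = 10: [0↦0, 1↦0, 2↦9, 3↦0, 4↦1, 5↦7, 6↦2, 7↦3, 8↦5, 9↦3, 10↦3]  zeros at y ∈ {0, 1, 3}
Collecting zeros: affine points = {(0, 3), (1, 1), (1, 4), (1, 6), (3, 4), (4, 0), (7, 5), (8, 0), (8, 9), (8, 10), (9, 3), (10, 0), (10, 1), (10, 3)}.
Total count |C(F_11)_aff| = 14.


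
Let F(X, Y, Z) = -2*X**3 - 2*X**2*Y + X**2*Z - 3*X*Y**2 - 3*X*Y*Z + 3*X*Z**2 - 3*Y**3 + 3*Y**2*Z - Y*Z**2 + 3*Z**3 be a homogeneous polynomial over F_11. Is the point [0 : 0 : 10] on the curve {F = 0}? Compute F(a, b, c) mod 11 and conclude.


F(0,0,10) ≡ 8 (mod 11); P is NOT on the curve.

Evaluate F(0, 0, 10) term-by-term (mod 11).
  -2*X**3 ↦ -2·0·1·1 = 0
  -2*X**2*Y ↦ -2·0·0·1 = 0
  X**2*Z ↦ 1·0·1·10 = 0
  -3*X*Y**2 ↦ -3·0·0·1 = 0
  -3*X*Y*Z ↦ -3·0·0·10 = 0
  3*X*Z**2 ↦ 3·0·1·100 = 0
  -3*Y**3 ↦ -3·1·0·1 = 0
  3*Y**2*Z ↦ 3·1·0·10 = 0
  -Y*Z**2 ↦ -1·1·0·100 = 0
  3*Z**3 ↦ 3·1·1·1000 = 3000
Sum: F(0, 0, 10) = (0) + (0) + (0) + (0) + (0) + (0) + (0) + (0) + (0) + (3000) = 3000.
Reducing mod 11: 3000 ≡ 8 (mod 11).
Since F(a, b, c) ≡ 8 ≠ 0 (mod 11), P does NOT lie on the curve.


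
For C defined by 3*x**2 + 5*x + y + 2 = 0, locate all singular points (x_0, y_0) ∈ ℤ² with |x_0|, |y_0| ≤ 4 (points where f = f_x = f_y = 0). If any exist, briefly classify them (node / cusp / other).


No singular points in the scanned grid; C is smooth there.

Compute partial derivatives:
  f_x = 6*x + 5.
  f_y = 1.
f_y = 1 is a nonzero constant, so f_y never vanishes: no point (x, y) can satisfy f = f_x = f_y = 0. In particular no (x, y) ∈ {−4, ..., 4}² is singular; the curve is smooth.


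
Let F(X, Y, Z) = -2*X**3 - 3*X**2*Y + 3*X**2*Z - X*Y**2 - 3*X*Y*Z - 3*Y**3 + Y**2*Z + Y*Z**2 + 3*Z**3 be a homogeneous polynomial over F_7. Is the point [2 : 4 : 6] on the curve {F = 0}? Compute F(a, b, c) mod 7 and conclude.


F(2,4,6) ≡ 3 (mod 7); P is NOT on the curve.

Evaluate F(2, 4, 6) term-by-term (mod 7).
  -2*X**3 ↦ -2·8·1·1 = -16
  -3*X**2*Y ↦ -3·4·4·1 = -48
  3*X**2*Z ↦ 3·4·1·6 = 72
  -X*Y**2 ↦ -1·2·16·1 = -32
  -3*X*Y*Z ↦ -3·2·4·6 = -144
  -3*Y**3 ↦ -3·1·64·1 = -192
  Y**2*Z ↦ 1·1·16·6 = 96
  Y*Z**2 ↦ 1·1·4·36 = 144
  3*Z**3 ↦ 3·1·1·216 = 648
Sum: F(2, 4, 6) = (-16) + (-48) + (72) + (-32) + (-144) + (-192) + (96) + (144) + (648) = 528.
Reducing mod 7: 528 ≡ 3 (mod 7).
Since F(a, b, c) ≡ 3 ≠ 0 (mod 7), P does NOT lie on the curve.


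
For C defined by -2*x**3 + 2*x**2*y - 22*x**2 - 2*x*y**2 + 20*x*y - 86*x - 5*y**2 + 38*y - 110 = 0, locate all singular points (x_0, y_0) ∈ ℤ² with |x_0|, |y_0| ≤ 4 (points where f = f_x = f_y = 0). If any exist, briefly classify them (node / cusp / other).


Singular points: {(-3, 2)}; classification: cusp.

Compute partial derivatives:
  f_x = -6*x**2 + 4*x*y - 44*x - 2*y**2 + 20*y - 86.
  f_y = 2*x**2 - 4*x*y + 20*x - 10*y + 38.
Scan x_0 ∈ {−4, ..., 4}. For each x_0, f_y(x_0, y) is a polynomial in y; find its integer roots y ∈ {−4, ..., 4}, then test f_x and f at those candidates.
  x = -4: f_y(-4, y) = 6*y - 10; no integer root y with |y| ≤ 4.
  x = -3: f_y(-3, y) = 2*y - 4; vanishes at y ∈ {2}. (-3, 2): f_x = 0, f = 0 — SINGULAR.
  x = -2: f_y(-2, y) = 6 - 2*y; vanishes at y ∈ {3}. (-2, 3): f_x = -4 ≠ 0.
  x = -1: f_y(-1, y) = 20 - 6*y; no integer root y with |y| ≤ 4.
  x = 0: f_y(0, y) = 38 - 10*y; no integer root y with |y| ≤ 4.
  x = 1: f_y(1, y) = 60 - 14*y; no integer root y with |y| ≤ 4.
  x = 2: f_y(2, y) = 86 - 18*y; no integer root y with |y| ≤ 4.
  x = 3: f_y(3, y) = 116 - 22*y; no integer root y with |y| ≤ 4.
  x = 4: f_y(4, y) = 150 - 26*y; no integer root y with |y| ≤ 4.
Only singular point on the grid: (-3, 2).
Classify: substitute x = -3 + u, y = 2 + v and expand: f = -2*u**3 + 2*u**2*v - 2*u*v**2 + v**2.
No constant or linear terms (consistent with a singular point). Quadratic part: v**2. Cubic part: -2*u**3 + 2*u**2*v - 2*u*v**2.
The quadratic part v**2 is a perfect square, so there is a single (double) tangent line v = 0, i.e. y = 2. Restricting the cubic part to that line (v = 0) leaves -2*u**3 ≠ 0, so f is not divisible by v and the branch is v² ≈ 2*u**3 to lowest order — this is a cusp.
Classification: cusp.


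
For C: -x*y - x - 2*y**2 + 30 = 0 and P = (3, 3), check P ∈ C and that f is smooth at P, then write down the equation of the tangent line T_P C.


Tangent line at P: -4*x - 15*y + 57 = 0.

Step 1: f(3, 3) = 0, so P lies on C.
Step 2: partial derivatives
  f_x(x, y) = -y - 1, f_y(x, y) = -x - 4*y.
  f_x(P) = -4, f_y(P) = -15 (gradient nonzero, so P is smooth).
Step 3: tangent line at P: -4·(x − 3) + -15·(y − 3) = 0.
Expanding: -4*x - 15*y + 57 = 0.


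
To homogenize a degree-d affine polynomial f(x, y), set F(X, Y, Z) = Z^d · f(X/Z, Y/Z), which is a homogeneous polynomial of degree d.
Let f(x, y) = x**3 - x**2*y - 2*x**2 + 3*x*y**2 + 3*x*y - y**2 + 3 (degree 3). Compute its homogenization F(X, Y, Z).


F(X, Y, Z) = X**3 - X**2*Y - 2*X**2*Z + 3*X*Y**2 + 3*X*Y*Z - Y**2*Z + 3*Z**3

deg(f) = 3.
Substitute x = X/Z, y = Y/Z into f, then multiply by Z^3.
  monomial 1·x^3·y^0 ↦ 1·X^3·Y^0·Z^0.
  monomial -1·x^2·y^1 ↦ -1·X^2·Y^1·Z^0.
  monomial -2·x^2·y^0 ↦ -2·X^2·Y^0·Z^1.
  monomial 3·x^1·y^2 ↦ 3·X^1·Y^2·Z^0.
  monomial 3·x^1·y^1 ↦ 3·X^1·Y^1·Z^1.
  monomial -1·x^0·y^2 ↦ -1·X^0·Y^2·Z^1.
  monomial 3·x^0·y^0 ↦ 3·X^0·Y^0·Z^3.
Collecting: F(X, Y, Z) = X**3 - X**2*Y - 2*X**2*Z + 3*X*Y**2 + 3*X*Y*Z - Y**2*Z + 3*Z**3.


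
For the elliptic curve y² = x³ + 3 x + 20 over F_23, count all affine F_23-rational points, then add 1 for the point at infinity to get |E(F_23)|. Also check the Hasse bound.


Affine points = {(1, 1), (1, 22), (4, 2), (4, 21), (6, 1), (6, 22), (7, 4), (7, 19), (8, 2), (8, 21), (11, 2), (11, 21), (12, 6), (12, 17), (13, 5), (13, 18), (14, 0), (15, 6), (15, 17), (16, 1), (16, 22), (17, 4), (17, 19), (18, 8), (18, 15), (19, 6), (19, 17), (21, 11), (21, 12), (22, 4), (22, 19)}; affine count = 31; |E(F_23)| = 32.

Discriminant check: Δ ∝ 4a³ + 27b² = 4·3³ + 27·20² = 4·27 + 27·400 ≡ 6 (mod 23). Nonzero ⇒ E is nonsingular.
For each x ∈ F_23, compute rhs = x³ + 3·x + 20 mod 23, then count y ∈ F_23 with y² ≡ rhs.
  x = 0: rhs = 20, matching y values: none (0 points).
  x = 1: rhs = 1, matching y values: 1, 22 (2 points).
  x = 2: rhs = 11, matching y values: none (0 points).
  x = 3: rhs = 10, matching y values: none (0 points).
  x = 4: rhs = 4, matching y values: 2, 21 (2 points).
  x = 5: rhs = 22, matching y values: none (0 points).
  x = 6: rhs = 1, matching y values: 1, 22 (2 points).
  x = 7: rhs = 16, matching y values: 4, 19 (2 points).
  x = 8: rhs = 4, matching y values: 2, 21 (2 points).
  x = 9: rhs = 17, matching y values: none (0 points).
  x = 10: rhs = 15, matching y values: none (0 points).
  x = 11: rhs = 4, matching y values: 2, 21 (2 points).
  x = 12: rhs = 13, matching y values: 6, 17 (2 points).
  x = 13: rhs = 2, matching y values: 5, 18 (2 points).
  x = 14: rhs = 0, matching y values: 0 (1 points).
  x = 15: rhs = 13, matching y values: 6, 17 (2 points).
  x = 16: rhs = 1, matching y values: 1, 22 (2 points).
  x = 17: rhs = 16, matching y values: 4, 19 (2 points).
  x = 18: rhs = 18, matching y values: 8, 15 (2 points).
  x = 19: rhs = 13, matching y values: 6, 17 (2 points).
  x = 20: rhs = 7, matching y values: none (0 points).
  x = 21: rhs = 6, matching y values: 11, 12 (2 points).
  x = 22: rhs = 16, matching y values: 4, 19 (2 points).
Total affine count: 31.
Full point count |E(F_23)| = 31 + 1 = 32.
Hasse bound: |32 − (23+1)| = |8| = 8 ≤ 2√23 ≈ 9.5917 ✓.


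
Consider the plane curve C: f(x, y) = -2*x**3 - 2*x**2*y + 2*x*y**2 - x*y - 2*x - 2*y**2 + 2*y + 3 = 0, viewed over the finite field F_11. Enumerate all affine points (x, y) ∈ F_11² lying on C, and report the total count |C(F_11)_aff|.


Affine F_11-points: {(1, 10), (4, 6), (4, 7), (5, 4), (10, 5), (10, 9)}; count = 6.

For each of the 121 pairs (x, y) ∈ F_11², evaluate f(x, y) mod 11. Record the zeros.
  x = 0: [0↦3, 1↦3, 2↦10, 3↦2, 4↦1, 5↦7, 6↦9, 7↦7, 8↦1, 9↦2, 10↦10]  zeros at y ∈ ∅
  x = 1: [0↦10, 1↦9, 2↦8, 3↦7, 4↦6, 5↦5, 6↦4, 7↦3, 8↦2, 9↦1, 10↦0]  zeros at y ∈ {10}
  x = 2: [0↦5, 1↦10, 2↦8, 3↦10, 4↦5, 5↦4, 6↦7, 7↦3, 8↦3, 9↦7, 10↦4]  zeros at y ∈ ∅
  x = 3: [0↦9, 1↦5, 2↦9, 3↦10, 4↦8, 5↦3, 6↦6, 7↦6, 8↦3, 9↦8, 10↦10]  zeros at y ∈ ∅
  x = 4: [0↦10, 1↦4, 2↦10, 3↦6, 4↦3, 5↦1, 6↦0, 7↦0, 8↦1, 9↦3, 10↦6]  zeros at y ∈ {6, 7}
  x = 5: [0↦7, 1↦6, 2↦10, 3↦8, 4↦0, 5↦8, 6↦10, 7↦6, 8↦7, 9↦2, 10↦2]  zeros at y ∈ {4}
  x = 6: [0↦10, 1↦10, 2↦8, 3↦4, 4↦9, 5↦1, 6↦2, 7↦1, 8↦9, 9↦4, 10↦8]  zeros at y ∈ ∅
  x = 7: [0↦7, 1↦4, 2↦3, 3↦4, 4↦7, 5↦1, 6↦8, 7↦6, 8↦6, 9↦8, 10↦1]  zeros at y ∈ ∅
  x = 8: [0↦8, 1↦9, 2↦5, 3↦7, 4↦4, 5↦7, 6↦5, 7↦9, 8↦8, 9↦2, 10↦2]  zeros at y ∈ ∅
  x = 9: [0↦1, 1↦2, 2↦2, 3↦1, 4↦10, 5↦7, 6↦3, 7↦9, 8↦3, 9↦7, 10↦10]  zeros at y ∈ ∅
  x = 10: [0↦7, 1↦4, 2↦4, 3↦7, 4↦2, 5↦0, 6↦1, 7↦5, 8↦1, 9↦0, 10↦2]  zeros at y ∈ {5, 9}
Collecting zeros: affine points = {(1, 10), (4, 6), (4, 7), (5, 4), (10, 5), (10, 9)}.
Total count |C(F_11)_aff| = 6.


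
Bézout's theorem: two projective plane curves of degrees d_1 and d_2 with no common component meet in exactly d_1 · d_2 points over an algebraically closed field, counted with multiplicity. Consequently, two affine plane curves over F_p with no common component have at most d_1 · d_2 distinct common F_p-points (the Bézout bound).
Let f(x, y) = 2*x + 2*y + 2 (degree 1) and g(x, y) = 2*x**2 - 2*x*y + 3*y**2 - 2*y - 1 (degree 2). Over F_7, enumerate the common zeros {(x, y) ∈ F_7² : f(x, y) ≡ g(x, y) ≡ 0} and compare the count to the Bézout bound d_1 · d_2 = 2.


Common zeros: {(1, 5)}; count = 1; Bézout bound = 2.

deg(f) = 1, deg(g) = 2, so Bézout bound = 2.
Scan x ∈ F_7. For each x, list the y ∈ F_7 with f(x, y) ≡ 0 and those with g(x, y) ≡ 0 (mod 7); the common zeros in that column are the intersection.
  x = 0: f ≡ 0 at y ∈ {6}; g ≡ 0 at y ∈ {1, 2}; common: ∅.
  x = 1: f ≡ 0 at y ∈ {5}; g ≡ 0 at y ∈ {1, 5}; common: {5}.
  x = 2: f ≡ 0 at y ∈ {4}; g ≡ 0 at y ∈ {0, 2}; common: ∅.
  x = 3: f ≡ 0 at y ∈ {3}; g ≡ 0 at y ∈ {6}; common: ∅.
  x = 4: f ≡ 0 at y ∈ {2}; g ≡ 0 at y ∈ {3, 5}; common: ∅.
  x = 5: f ≡ 0 at y ∈ {1}; g ≡ 0 at y ∈ {0, 4}; common: ∅.
  x = 6: f ≡ 0 at y ∈ {0}; g ≡ 0 at y ∈ {3, 4}; common: ∅.
Collecting: common zeros = {(1, 5)}, so the count is 1.
Comparison with the Bézout bound: 1 ≤ 2 = deg(f)·deg(g), as expected for curves with no common component (the affine F_7-count falls short of the bound because intersections may lie at infinity, over extension fields, or carry multiplicity).


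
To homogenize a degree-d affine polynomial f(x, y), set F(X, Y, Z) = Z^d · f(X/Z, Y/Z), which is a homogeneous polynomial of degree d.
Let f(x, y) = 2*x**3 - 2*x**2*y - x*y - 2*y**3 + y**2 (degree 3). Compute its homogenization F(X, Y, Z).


F(X, Y, Z) = 2*X**3 - 2*X**2*Y - X*Y*Z - 2*Y**3 + Y**2*Z

deg(f) = 3.
Substitute x = X/Z, y = Y/Z into f, then multiply by Z^3.
  monomial 2·x^3·y^0 ↦ 2·X^3·Y^0·Z^0.
  monomial -2·x^2·y^1 ↦ -2·X^2·Y^1·Z^0.
  monomial -1·x^1·y^1 ↦ -1·X^1·Y^1·Z^1.
  monomial -2·x^0·y^3 ↦ -2·X^0·Y^3·Z^0.
  monomial 1·x^0·y^2 ↦ 1·X^0·Y^2·Z^1.
Collecting: F(X, Y, Z) = 2*X**3 - 2*X**2*Y - X*Y*Z - 2*Y**3 + Y**2*Z.


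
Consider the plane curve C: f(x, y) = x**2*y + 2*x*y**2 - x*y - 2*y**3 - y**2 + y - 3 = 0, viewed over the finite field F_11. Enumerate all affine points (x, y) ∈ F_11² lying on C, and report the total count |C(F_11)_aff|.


Affine F_11-points: {(0, 4), (4, 4), (5, 5), (8, 5)}; count = 4.

For each of the 121 pairs (x, y) ∈ F_11², evaluate f(x, y) mod 11. Record the zeros.
  x = 0: [0↦8, 1↦6, 2↦1, 3↦3, 4↦0, 5↦2, 6↦8, 7↦6, 8↦6, 9↦7, 10↦8]  zeros at y ∈ {4}
  x = 1: [0↦8, 1↦8, 2↦9, 3↦10, 4↦10, 5↦8, 6↦3, 7↦5, 8↦2, 9↦4, 10↦10]  zeros at y ∈ ∅
  x = 2: [0↦8, 1↦1, 2↦10, 3↦1, 4↦6, 5↦2, 6↦10, 7↦7, 8↦3, 9↦8, 10↦10]  zeros at y ∈ ∅
  x = 3: [0↦8, 1↦7, 2↦4, 3↦9, 4↦10, 5↦6, 6↦7, 7↦1, 8↦9, 9↦8, 10↦8]  zeros at y ∈ ∅
  x = 4: [0↦8, 1↦4, 2↦2, 3↦1, 4↦0, 5↦9, 6↦5, 7↦9, 8↦9, 9↦4, 10↦4]  zeros at y ∈ {4}
  x = 5: [0↦8, 1↦3, 2↦4, 3↦10, 4↦9, 5↦0, 6↦4, 7↦9, 8↦3, 9↦7, 10↦9]  zeros at y ∈ {5}
  x = 6: [0↦8, 1↦4, 2↦10, 3↦3, 4↦4, 5↦1, 6↦4, 7↦1, 8↦2, 9↦6, 10↦1]  zeros at y ∈ ∅
  x = 7: [0↦8, 1↦7, 2↦9, 3↦2, 4↦7, 5↦1, 6↦5, 7↦7, 8↦6, 9↦1, 10↦2]  zeros at y ∈ ∅
  x = 8: [0↦8, 1↦1, 2↦1, 3↦7, 4↦7, 5↦0, 6↦7, 7↦5, 8↦4, 9↦3, 10↦1]  zeros at y ∈ {5}
  x = 9: [0↦8, 1↦8, 2↦8, 3↦7, 4↦4, 5↦9, 6↦10, 7↦6, 8↦7, 9↦1, 10↦9]  zeros at y ∈ ∅
  x = 10: [0↦8, 1↦6, 2↦8, 3↦2, 4↦9, 5↦6, 6↦3, 7↦10, 8↦4, 9↦6, 10↦4]  zeros at y ∈ ∅
Collecting zeros: affine points = {(0, 4), (4, 4), (5, 5), (8, 5)}.
Total count |C(F_11)_aff| = 4.


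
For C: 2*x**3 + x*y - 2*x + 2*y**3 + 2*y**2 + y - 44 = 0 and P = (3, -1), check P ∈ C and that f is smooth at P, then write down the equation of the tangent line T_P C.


Tangent line at P: 51*x + 6*y - 147 = 0.

Step 1: f(3, -1) = 0, so P lies on C.
Step 2: partial derivatives
  f_x(x, y) = 6*x**2 + y - 2, f_y(x, y) = x + 6*y**2 + 4*y + 1.
  f_x(P) = 51, f_y(P) = 6 (gradient nonzero, so P is smooth).
Step 3: tangent line at P: 51·(x − 3) + 6·(y − -1) = 0.
Expanding: 51*x + 6*y - 147 = 0.


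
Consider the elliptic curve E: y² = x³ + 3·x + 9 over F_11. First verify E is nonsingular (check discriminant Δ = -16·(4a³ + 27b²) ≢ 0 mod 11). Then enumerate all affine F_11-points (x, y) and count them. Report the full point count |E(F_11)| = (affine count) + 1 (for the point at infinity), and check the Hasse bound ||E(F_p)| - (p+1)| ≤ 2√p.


Affine points = {(0, 3), (0, 8), (2, 1), (2, 10), (3, 1), (3, 10), (6, 1), (6, 10), (10, 4), (10, 7)}; affine count = 10; |E(F_11)| = 11.

Discriminant check: Δ ∝ 4a³ + 27b² = 4·3³ + 27·9² = 4·27 + 27·81 ≡ 7 (mod 11). Nonzero ⇒ E is nonsingular.
For each x ∈ F_11, compute rhs = x³ + 3·x + 9 mod 11, then count y ∈ F_11 with y² ≡ rhs.
  x = 0: rhs = 9, matching y values: 3, 8 (2 points).
  x = 1: rhs = 2, matching y values: none (0 points).
  x = 2: rhs = 1, matching y values: 1, 10 (2 points).
  x = 3: rhs = 1, matching y values: 1, 10 (2 points).
  x = 4: rhs = 8, matching y values: none (0 points).
  x = 5: rhs = 6, matching y values: none (0 points).
  x = 6: rhs = 1, matching y values: 1, 10 (2 points).
  x = 7: rhs = 10, matching y values: none (0 points).
  x = 8: rhs = 6, matching y values: none (0 points).
  x = 9: rhs = 6, matching y values: none (0 points).
  x = 10: rhs = 5, matching y values: 4, 7 (2 points).
Total affine count: 10.
Full point count |E(F_11)| = 10 + 1 = 11.
Hasse bound: |11 − (11+1)| = |-1| = 1 ≤ 2√11 ≈ 6.6332 ✓.


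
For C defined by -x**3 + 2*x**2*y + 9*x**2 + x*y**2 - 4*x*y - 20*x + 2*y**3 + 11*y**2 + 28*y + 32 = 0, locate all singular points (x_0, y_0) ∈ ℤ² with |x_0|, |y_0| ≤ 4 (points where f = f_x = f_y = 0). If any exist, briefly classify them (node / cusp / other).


Singular points: {(2, -2)}; classification: node.

Compute partial derivatives:
  f_x = -3*x**2 + 4*x*y + 18*x + y**2 - 4*y - 20.
  f_y = 2*x**2 + 2*x*y - 4*x + 6*y**2 + 22*y + 28.
Scan x_0 ∈ {−4, ..., 4}. For each x_0, f_y(x_0, y) is a polynomial in y; find its integer roots y ∈ {−4, ..., 4}, then test f_x and f at those candidates.
  x = -4: f_y(-4, y) = 6*y**2 + 14*y + 76; no integer root y with |y| ≤ 4.
  x = -3: f_y(-3, y) = 6*y**2 + 16*y + 58; no integer root y with |y| ≤ 4.
  x = -2: f_y(-2, y) = 6*y**2 + 18*y + 44; no integer root y with |y| ≤ 4.
  x = -1: f_y(-1, y) = 6*y**2 + 20*y + 34; no integer root y with |y| ≤ 4.
  x = 0: f_y(0, y) = 6*y**2 + 22*y + 28; no integer root y with |y| ≤ 4.
  x = 1: f_y(1, y) = 6*y**2 + 24*y + 26; no integer root y with |y| ≤ 4.
  x = 2: f_y(2, y) = 6*y**2 + 26*y + 28; vanishes at y ∈ {-2}. (2, -2): f_x = 0, f = 0 — SINGULAR.
  x = 3: f_y(3, y) = 6*y**2 + 28*y + 34; no integer root y with |y| ≤ 4.
  x = 4: f_y(4, y) = 6*y**2 + 30*y + 44; no integer root y with |y| ≤ 4.
Only singular point on the grid: (2, -2).
Classify: substitute x = 2 + u, y = -2 + v and expand: f = -u**3 + 2*u**2*v - u**2 + u*v**2 + 2*v**3 + v**2.
No constant or linear terms (consistent with a singular point). Quadratic part: -u**2 + v**2. Cubic part: -u**3 + 2*u**2*v + u*v**2 + 2*v**3.
The quadratic part v**2 - u**2 = (v − u)(v + u) splits into two distinct linear factors, so there are two distinct tangent lines y − -2 = ±(x − 2) — this is a node (ordinary double point).
Classification: node.


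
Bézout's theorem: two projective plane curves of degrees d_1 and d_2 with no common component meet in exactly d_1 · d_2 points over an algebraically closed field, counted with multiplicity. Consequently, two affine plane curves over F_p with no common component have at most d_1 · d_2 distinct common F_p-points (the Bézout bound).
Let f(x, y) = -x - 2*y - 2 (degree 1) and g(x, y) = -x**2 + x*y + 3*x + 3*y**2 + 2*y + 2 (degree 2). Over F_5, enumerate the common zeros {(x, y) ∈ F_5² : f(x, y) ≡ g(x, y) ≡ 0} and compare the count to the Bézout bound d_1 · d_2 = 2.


Common zeros: {(1, 1)}; count = 1; Bézout bound = 2.

deg(f) = 1, deg(g) = 2, so Bézout bound = 2.
Scan x ∈ F_5. For each x, list the y ∈ F_5 with f(x, y) ≡ 0 and those with g(x, y) ≡ 0 (mod 5); the common zeros in that column are the intersection.
  x = 0: f ≡ 0 at y ∈ {4}; g ≡ 0 at y ∈ {3}; common: ∅.
  x = 1: f ≡ 0 at y ∈ {1}; g ≡ 0 at y ∈ {1, 3}; common: {1}.
  x = 2: f ≡ 0 at y ∈ {3}; g ≡ 0 at y ∈ ∅; common: ∅.
  x = 3: f ≡ 0 at y ∈ {0}; g ≡ 0 at y ∈ {1, 4}; common: ∅.
  x = 4: f ≡ 0 at y ∈ {2}; g ≡ 0 at y ∈ {4}; common: ∅.
Collecting: common zeros = {(1, 1)}, so the count is 1.
Comparison with the Bézout bound: 1 ≤ 2 = deg(f)·deg(g), as expected for curves with no common component (the affine F_5-count falls short of the bound because intersections may lie at infinity, over extension fields, or carry multiplicity).


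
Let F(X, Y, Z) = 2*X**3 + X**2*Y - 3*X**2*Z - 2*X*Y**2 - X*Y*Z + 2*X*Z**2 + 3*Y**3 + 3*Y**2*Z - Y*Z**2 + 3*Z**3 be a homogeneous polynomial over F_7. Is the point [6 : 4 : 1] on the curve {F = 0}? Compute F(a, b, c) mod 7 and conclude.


F(6,4,1) ≡ 6 (mod 7); P is NOT on the curve.

Evaluate F(6, 4, 1) term-by-term (mod 7).
  2*X**3 ↦ 2·216·1·1 = 432
  X**2*Y ↦ 1·36·4·1 = 144
  -3*X**2*Z ↦ -3·36·1·1 = -108
  -2*X*Y**2 ↦ -2·6·16·1 = -192
  -X*Y*Z ↦ -1·6·4·1 = -24
  2*X*Z**2 ↦ 2·6·1·1 = 12
  3*Y**3 ↦ 3·1·64·1 = 192
  3*Y**2*Z ↦ 3·1·16·1 = 48
  -Y*Z**2 ↦ -1·1·4·1 = -4
  3*Z**3 ↦ 3·1·1·1 = 3
Sum: F(6, 4, 1) = (432) + (144) + (-108) + (-192) + (-24) + (12) + (192) + (48) + (-4) + (3) = 503.
Reducing mod 7: 503 ≡ 6 (mod 7).
Since F(a, b, c) ≡ 6 ≠ 0 (mod 7), P does NOT lie on the curve.


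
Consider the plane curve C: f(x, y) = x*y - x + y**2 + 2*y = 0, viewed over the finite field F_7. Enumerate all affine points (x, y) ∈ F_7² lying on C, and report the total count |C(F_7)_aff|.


Affine F_7-points: {(0, 0), (0, 5), (3, 3), (3, 6), (6, 2), (6, 4)}; count = 6.

For each of the 49 pairs (x, y) ∈ F_7², evaluate f(x, y) mod 7. Record the zeros.
  x = 0: [0↦0, 1↦3, 2↦1, 3↦1, 4↦3, 5↦0, 6↦6]  zeros at y ∈ {0, 5}
  x = 1: [0↦6, 1↦3, 2↦2, 3↦3, 4↦6, 5↦4, 6↦4]  zeros at y ∈ ∅
  x = 2: [0↦5, 1↦3, 2↦3, 3↦5, 4↦2, 5↦1, 6↦2]  zeros at y ∈ ∅
  x = 3: [0↦4, 1↦3, 2↦4, 3↦0, 4↦5, 5↦5, 6↦0]  zeros at y ∈ {3, 6}
  x = 4: [0↦3, 1↦3, 2↦5, 3↦2, 4↦1, 5↦2, 6↦5]  zeros at y ∈ ∅
  x = 5: [0↦2, 1↦3, 2↦6, 3↦4, 4↦4, 5↦6, 6↦3]  zeros at y ∈ ∅
  x = 6: [0↦1, 1↦3, 2↦0, 3↦6, 4↦0, 5↦3, 6↦1]  zeros at y ∈ {2, 4}
Collecting zeros: affine points = {(0, 0), (0, 5), (3, 3), (3, 6), (6, 2), (6, 4)}.
Total count |C(F_7)_aff| = 6.


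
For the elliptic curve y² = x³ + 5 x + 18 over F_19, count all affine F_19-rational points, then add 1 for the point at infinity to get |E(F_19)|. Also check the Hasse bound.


Affine points = {(1, 9), (1, 10), (2, 6), (2, 13), (4, 8), (4, 11), (5, 4), (5, 15), (6, 6), (6, 13), (7, 4), (7, 15), (8, 0), (10, 2), (10, 17), (11, 6), (11, 13), (12, 1), (12, 18), (13, 0), (14, 1), (14, 18), (17, 0)}; affine count = 23; |E(F_19)| = 24.

Discriminant check: Δ ∝ 4a³ + 27b² = 4·5³ + 27·18² = 4·125 + 27·324 ≡ 14 (mod 19). Nonzero ⇒ E is nonsingular.
For each x ∈ F_19, compute rhs = x³ + 5·x + 18 mod 19, then count y ∈ F_19 with y² ≡ rhs.
  x = 0: rhs = 18, matching y values: none (0 points).
  x = 1: rhs = 5, matching y values: 9, 10 (2 points).
  x = 2: rhs = 17, matching y values: 6, 13 (2 points).
  x = 3: rhs = 3, matching y values: none (0 points).
  x = 4: rhs = 7, matching y values: 8, 11 (2 points).
  x = 5: rhs = 16, matching y values: 4, 15 (2 points).
  x = 6: rhs = 17, matching y values: 6, 13 (2 points).
  x = 7: rhs = 16, matching y values: 4, 15 (2 points).
  x = 8: rhs = 0, matching y values: 0 (1 points).
  x = 9: rhs = 13, matching y values: none (0 points).
  x = 10: rhs = 4, matching y values: 2, 17 (2 points).
  x = 11: rhs = 17, matching y values: 6, 13 (2 points).
  x = 12: rhs = 1, matching y values: 1, 18 (2 points).
  x = 13: rhs = 0, matching y values: 0 (1 points).
  x = 14: rhs = 1, matching y values: 1, 18 (2 points).
  x = 15: rhs = 10, matching y values: none (0 points).
  x = 16: rhs = 14, matching y values: none (0 points).
  x = 17: rhs = 0, matching y values: 0 (1 points).
  x = 18: rhs = 12, matching y values: none (0 points).
Total affine count: 23.
Full point count |E(F_19)| = 23 + 1 = 24.
Hasse bound: |24 − (19+1)| = |4| = 4 ≤ 2√19 ≈ 8.7178 ✓.
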